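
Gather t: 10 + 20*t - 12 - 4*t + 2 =16*t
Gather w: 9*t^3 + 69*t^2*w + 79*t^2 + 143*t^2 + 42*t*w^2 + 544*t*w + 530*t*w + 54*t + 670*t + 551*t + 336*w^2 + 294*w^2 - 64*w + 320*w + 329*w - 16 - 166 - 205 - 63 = 9*t^3 + 222*t^2 + 1275*t + w^2*(42*t + 630) + w*(69*t^2 + 1074*t + 585) - 450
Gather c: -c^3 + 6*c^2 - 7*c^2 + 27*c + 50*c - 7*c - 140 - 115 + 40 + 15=-c^3 - c^2 + 70*c - 200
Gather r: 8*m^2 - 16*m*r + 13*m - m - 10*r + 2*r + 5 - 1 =8*m^2 + 12*m + r*(-16*m - 8) + 4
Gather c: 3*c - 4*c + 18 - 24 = -c - 6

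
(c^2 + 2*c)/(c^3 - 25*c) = (c + 2)/(c^2 - 25)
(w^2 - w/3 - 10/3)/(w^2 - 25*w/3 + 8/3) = (3*w^2 - w - 10)/(3*w^2 - 25*w + 8)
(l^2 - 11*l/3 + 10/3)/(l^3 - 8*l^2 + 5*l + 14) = (l - 5/3)/(l^2 - 6*l - 7)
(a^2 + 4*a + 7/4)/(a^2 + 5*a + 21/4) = (2*a + 1)/(2*a + 3)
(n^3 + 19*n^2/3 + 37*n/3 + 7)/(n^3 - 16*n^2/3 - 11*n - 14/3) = (3*n^2 + 16*n + 21)/(3*n^2 - 19*n - 14)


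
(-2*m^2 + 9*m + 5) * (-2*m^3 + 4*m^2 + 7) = 4*m^5 - 26*m^4 + 26*m^3 + 6*m^2 + 63*m + 35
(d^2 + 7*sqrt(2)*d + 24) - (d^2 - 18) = 7*sqrt(2)*d + 42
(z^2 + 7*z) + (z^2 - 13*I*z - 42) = 2*z^2 + 7*z - 13*I*z - 42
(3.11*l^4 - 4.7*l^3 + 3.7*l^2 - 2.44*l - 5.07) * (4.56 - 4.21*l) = -13.0931*l^5 + 33.9686*l^4 - 37.009*l^3 + 27.1444*l^2 + 10.2183*l - 23.1192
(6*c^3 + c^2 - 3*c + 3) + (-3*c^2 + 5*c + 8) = 6*c^3 - 2*c^2 + 2*c + 11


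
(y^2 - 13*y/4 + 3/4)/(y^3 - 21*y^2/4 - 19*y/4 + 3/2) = (y - 3)/(y^2 - 5*y - 6)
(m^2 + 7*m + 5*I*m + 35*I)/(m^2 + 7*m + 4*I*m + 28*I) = (m + 5*I)/(m + 4*I)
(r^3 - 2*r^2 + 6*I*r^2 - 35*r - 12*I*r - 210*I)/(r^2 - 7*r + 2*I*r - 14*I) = (r^2 + r*(5 + 6*I) + 30*I)/(r + 2*I)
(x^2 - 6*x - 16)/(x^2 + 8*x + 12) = (x - 8)/(x + 6)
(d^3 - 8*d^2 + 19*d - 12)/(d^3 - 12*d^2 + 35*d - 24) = (d - 4)/(d - 8)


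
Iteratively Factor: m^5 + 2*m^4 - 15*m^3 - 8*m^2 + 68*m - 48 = (m + 3)*(m^4 - m^3 - 12*m^2 + 28*m - 16) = (m + 3)*(m + 4)*(m^3 - 5*m^2 + 8*m - 4) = (m - 1)*(m + 3)*(m + 4)*(m^2 - 4*m + 4) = (m - 2)*(m - 1)*(m + 3)*(m + 4)*(m - 2)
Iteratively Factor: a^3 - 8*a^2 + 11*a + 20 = (a - 4)*(a^2 - 4*a - 5) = (a - 5)*(a - 4)*(a + 1)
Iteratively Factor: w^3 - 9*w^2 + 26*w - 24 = (w - 4)*(w^2 - 5*w + 6) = (w - 4)*(w - 2)*(w - 3)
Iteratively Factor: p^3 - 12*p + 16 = (p - 2)*(p^2 + 2*p - 8) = (p - 2)^2*(p + 4)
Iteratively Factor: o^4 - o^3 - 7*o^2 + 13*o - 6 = (o + 3)*(o^3 - 4*o^2 + 5*o - 2) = (o - 1)*(o + 3)*(o^2 - 3*o + 2) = (o - 2)*(o - 1)*(o + 3)*(o - 1)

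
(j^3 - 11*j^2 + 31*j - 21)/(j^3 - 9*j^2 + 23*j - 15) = (j - 7)/(j - 5)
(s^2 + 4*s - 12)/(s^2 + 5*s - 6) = (s - 2)/(s - 1)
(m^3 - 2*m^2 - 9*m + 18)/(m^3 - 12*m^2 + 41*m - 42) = (m + 3)/(m - 7)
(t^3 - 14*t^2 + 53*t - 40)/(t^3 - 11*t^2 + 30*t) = (t^2 - 9*t + 8)/(t*(t - 6))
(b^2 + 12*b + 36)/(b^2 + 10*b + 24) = (b + 6)/(b + 4)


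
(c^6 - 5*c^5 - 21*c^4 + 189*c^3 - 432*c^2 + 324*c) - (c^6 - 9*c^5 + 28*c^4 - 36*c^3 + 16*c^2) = 4*c^5 - 49*c^4 + 225*c^3 - 448*c^2 + 324*c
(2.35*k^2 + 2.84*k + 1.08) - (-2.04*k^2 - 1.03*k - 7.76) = 4.39*k^2 + 3.87*k + 8.84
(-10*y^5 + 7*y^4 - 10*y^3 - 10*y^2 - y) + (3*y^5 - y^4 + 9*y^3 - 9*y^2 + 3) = -7*y^5 + 6*y^4 - y^3 - 19*y^2 - y + 3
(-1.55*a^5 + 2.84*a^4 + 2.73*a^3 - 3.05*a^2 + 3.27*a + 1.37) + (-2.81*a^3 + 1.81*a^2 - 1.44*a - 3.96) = -1.55*a^5 + 2.84*a^4 - 0.0800000000000001*a^3 - 1.24*a^2 + 1.83*a - 2.59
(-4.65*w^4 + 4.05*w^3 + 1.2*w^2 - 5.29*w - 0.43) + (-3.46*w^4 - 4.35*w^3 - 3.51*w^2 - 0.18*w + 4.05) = -8.11*w^4 - 0.3*w^3 - 2.31*w^2 - 5.47*w + 3.62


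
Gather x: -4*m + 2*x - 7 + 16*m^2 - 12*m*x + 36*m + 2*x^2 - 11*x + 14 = 16*m^2 + 32*m + 2*x^2 + x*(-12*m - 9) + 7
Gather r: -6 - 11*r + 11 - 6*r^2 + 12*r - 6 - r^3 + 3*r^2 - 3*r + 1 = -r^3 - 3*r^2 - 2*r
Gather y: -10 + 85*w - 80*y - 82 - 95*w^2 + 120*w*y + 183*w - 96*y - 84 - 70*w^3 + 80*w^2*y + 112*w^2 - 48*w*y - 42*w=-70*w^3 + 17*w^2 + 226*w + y*(80*w^2 + 72*w - 176) - 176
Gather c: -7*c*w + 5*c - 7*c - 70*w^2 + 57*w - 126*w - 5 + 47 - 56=c*(-7*w - 2) - 70*w^2 - 69*w - 14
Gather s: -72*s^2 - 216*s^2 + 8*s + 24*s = -288*s^2 + 32*s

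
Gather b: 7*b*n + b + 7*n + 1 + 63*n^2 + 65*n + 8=b*(7*n + 1) + 63*n^2 + 72*n + 9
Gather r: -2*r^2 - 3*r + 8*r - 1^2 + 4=-2*r^2 + 5*r + 3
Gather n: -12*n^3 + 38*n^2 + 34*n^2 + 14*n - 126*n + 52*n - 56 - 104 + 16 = -12*n^3 + 72*n^2 - 60*n - 144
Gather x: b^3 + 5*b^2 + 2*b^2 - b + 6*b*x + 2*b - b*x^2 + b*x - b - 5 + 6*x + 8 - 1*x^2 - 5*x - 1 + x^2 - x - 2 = b^3 + 7*b^2 - b*x^2 + 7*b*x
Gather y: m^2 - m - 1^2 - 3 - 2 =m^2 - m - 6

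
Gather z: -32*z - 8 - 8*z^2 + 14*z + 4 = -8*z^2 - 18*z - 4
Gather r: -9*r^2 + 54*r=-9*r^2 + 54*r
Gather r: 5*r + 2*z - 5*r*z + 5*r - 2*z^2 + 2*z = r*(10 - 5*z) - 2*z^2 + 4*z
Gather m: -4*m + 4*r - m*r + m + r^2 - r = m*(-r - 3) + r^2 + 3*r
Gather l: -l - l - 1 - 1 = -2*l - 2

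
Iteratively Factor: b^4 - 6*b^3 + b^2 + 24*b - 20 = (b - 2)*(b^3 - 4*b^2 - 7*b + 10) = (b - 5)*(b - 2)*(b^2 + b - 2) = (b - 5)*(b - 2)*(b + 2)*(b - 1)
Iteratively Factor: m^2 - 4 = (m - 2)*(m + 2)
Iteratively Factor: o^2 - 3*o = (o)*(o - 3)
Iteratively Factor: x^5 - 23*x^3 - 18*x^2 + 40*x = (x)*(x^4 - 23*x^2 - 18*x + 40) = x*(x + 4)*(x^3 - 4*x^2 - 7*x + 10) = x*(x - 5)*(x + 4)*(x^2 + x - 2) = x*(x - 5)*(x - 1)*(x + 4)*(x + 2)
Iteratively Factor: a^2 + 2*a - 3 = (a - 1)*(a + 3)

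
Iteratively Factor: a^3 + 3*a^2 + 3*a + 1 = (a + 1)*(a^2 + 2*a + 1) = (a + 1)^2*(a + 1)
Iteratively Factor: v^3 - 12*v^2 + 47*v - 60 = (v - 4)*(v^2 - 8*v + 15) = (v - 5)*(v - 4)*(v - 3)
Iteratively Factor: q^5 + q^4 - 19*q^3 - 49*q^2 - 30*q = (q + 3)*(q^4 - 2*q^3 - 13*q^2 - 10*q) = (q + 1)*(q + 3)*(q^3 - 3*q^2 - 10*q) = (q - 5)*(q + 1)*(q + 3)*(q^2 + 2*q) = q*(q - 5)*(q + 1)*(q + 3)*(q + 2)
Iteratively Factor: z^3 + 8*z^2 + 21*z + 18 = (z + 2)*(z^2 + 6*z + 9) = (z + 2)*(z + 3)*(z + 3)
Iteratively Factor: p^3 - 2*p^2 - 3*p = (p - 3)*(p^2 + p) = (p - 3)*(p + 1)*(p)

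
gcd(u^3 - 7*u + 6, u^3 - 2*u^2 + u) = u - 1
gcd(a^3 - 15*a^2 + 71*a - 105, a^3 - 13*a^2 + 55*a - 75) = a^2 - 8*a + 15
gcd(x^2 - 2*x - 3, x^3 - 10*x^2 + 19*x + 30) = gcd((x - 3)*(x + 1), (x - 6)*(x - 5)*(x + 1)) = x + 1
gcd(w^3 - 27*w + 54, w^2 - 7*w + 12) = w - 3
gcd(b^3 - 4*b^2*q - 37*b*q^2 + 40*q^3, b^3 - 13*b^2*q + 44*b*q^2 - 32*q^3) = b^2 - 9*b*q + 8*q^2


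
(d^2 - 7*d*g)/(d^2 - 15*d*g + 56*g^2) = d/(d - 8*g)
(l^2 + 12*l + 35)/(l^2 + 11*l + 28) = (l + 5)/(l + 4)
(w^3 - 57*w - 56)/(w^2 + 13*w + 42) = (w^2 - 7*w - 8)/(w + 6)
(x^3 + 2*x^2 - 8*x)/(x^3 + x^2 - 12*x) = (x - 2)/(x - 3)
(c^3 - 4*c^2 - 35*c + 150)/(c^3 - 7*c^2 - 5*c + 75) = (c + 6)/(c + 3)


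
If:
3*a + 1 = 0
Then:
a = -1/3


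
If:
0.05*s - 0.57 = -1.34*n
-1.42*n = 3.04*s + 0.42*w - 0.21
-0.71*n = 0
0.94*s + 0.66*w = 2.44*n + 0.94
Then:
No Solution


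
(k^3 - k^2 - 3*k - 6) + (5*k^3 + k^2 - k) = 6*k^3 - 4*k - 6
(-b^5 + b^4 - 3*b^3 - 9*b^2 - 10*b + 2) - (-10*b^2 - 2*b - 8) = -b^5 + b^4 - 3*b^3 + b^2 - 8*b + 10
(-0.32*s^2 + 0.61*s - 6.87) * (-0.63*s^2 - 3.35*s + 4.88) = 0.2016*s^4 + 0.6877*s^3 + 0.723*s^2 + 25.9913*s - 33.5256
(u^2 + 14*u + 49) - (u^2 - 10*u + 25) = 24*u + 24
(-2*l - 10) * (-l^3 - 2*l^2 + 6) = 2*l^4 + 14*l^3 + 20*l^2 - 12*l - 60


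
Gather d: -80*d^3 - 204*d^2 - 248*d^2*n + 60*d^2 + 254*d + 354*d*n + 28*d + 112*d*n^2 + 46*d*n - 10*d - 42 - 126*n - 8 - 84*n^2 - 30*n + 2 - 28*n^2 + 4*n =-80*d^3 + d^2*(-248*n - 144) + d*(112*n^2 + 400*n + 272) - 112*n^2 - 152*n - 48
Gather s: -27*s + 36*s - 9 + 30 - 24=9*s - 3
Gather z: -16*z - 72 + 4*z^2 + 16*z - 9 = 4*z^2 - 81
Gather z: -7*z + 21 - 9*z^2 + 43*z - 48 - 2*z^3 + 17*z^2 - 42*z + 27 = -2*z^3 + 8*z^2 - 6*z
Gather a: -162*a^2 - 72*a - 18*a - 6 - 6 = -162*a^2 - 90*a - 12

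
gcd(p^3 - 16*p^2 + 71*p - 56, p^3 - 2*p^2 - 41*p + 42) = p^2 - 8*p + 7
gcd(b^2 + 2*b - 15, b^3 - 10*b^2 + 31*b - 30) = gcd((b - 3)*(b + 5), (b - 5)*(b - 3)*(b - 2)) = b - 3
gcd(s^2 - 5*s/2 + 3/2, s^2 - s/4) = 1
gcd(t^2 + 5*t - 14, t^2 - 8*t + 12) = t - 2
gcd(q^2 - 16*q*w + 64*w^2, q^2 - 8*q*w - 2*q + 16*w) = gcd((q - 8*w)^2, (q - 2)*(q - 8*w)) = q - 8*w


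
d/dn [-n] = -1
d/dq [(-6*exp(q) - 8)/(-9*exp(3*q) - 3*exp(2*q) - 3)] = 2*(-(3*exp(q) + 4)*(9*exp(q) + 2)*exp(q) + 9*exp(3*q) + 3*exp(2*q) + 3)*exp(q)/(3*(3*exp(3*q) + exp(2*q) + 1)^2)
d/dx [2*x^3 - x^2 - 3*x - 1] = 6*x^2 - 2*x - 3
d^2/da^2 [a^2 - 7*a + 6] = 2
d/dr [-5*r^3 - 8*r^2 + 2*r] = -15*r^2 - 16*r + 2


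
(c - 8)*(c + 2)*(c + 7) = c^3 + c^2 - 58*c - 112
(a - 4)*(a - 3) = a^2 - 7*a + 12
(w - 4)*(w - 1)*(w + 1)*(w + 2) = w^4 - 2*w^3 - 9*w^2 + 2*w + 8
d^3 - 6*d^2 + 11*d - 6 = (d - 3)*(d - 2)*(d - 1)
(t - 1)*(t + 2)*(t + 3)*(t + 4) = t^4 + 8*t^3 + 17*t^2 - 2*t - 24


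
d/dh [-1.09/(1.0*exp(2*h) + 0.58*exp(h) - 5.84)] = (2.18*exp(h) + 0.6322)*exp(h)/(1.0*exp(2*h) + 0.58*exp(h) - 5.84)^2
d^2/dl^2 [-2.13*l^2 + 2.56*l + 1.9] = -4.26000000000000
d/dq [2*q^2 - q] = 4*q - 1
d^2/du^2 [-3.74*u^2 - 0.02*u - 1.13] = -7.48000000000000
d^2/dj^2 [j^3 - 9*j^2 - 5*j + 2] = 6*j - 18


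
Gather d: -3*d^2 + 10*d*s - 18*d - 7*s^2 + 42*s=-3*d^2 + d*(10*s - 18) - 7*s^2 + 42*s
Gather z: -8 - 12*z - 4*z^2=-4*z^2 - 12*z - 8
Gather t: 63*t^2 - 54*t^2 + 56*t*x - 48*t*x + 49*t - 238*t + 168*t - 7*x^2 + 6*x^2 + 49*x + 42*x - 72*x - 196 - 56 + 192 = 9*t^2 + t*(8*x - 21) - x^2 + 19*x - 60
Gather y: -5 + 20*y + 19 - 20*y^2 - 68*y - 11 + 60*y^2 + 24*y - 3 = 40*y^2 - 24*y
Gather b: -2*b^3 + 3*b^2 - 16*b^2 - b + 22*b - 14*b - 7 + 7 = -2*b^3 - 13*b^2 + 7*b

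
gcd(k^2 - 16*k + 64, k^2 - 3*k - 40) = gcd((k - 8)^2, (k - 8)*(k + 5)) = k - 8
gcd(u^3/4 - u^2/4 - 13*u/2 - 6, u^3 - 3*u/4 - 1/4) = 1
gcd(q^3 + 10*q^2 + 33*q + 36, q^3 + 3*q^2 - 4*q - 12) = q + 3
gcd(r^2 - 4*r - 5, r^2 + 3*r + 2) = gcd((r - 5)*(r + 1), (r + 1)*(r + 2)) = r + 1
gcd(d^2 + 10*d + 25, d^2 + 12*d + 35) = d + 5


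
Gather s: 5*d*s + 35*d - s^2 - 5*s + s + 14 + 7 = 35*d - s^2 + s*(5*d - 4) + 21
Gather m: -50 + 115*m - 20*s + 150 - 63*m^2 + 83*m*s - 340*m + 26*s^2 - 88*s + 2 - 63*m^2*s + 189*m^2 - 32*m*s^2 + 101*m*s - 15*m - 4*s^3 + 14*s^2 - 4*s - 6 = m^2*(126 - 63*s) + m*(-32*s^2 + 184*s - 240) - 4*s^3 + 40*s^2 - 112*s + 96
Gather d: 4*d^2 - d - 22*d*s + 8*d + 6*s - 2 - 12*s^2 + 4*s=4*d^2 + d*(7 - 22*s) - 12*s^2 + 10*s - 2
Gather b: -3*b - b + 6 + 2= 8 - 4*b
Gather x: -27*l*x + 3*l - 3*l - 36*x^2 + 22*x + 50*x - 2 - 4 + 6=-36*x^2 + x*(72 - 27*l)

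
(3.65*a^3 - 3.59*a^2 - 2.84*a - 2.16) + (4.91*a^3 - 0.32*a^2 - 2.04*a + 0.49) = 8.56*a^3 - 3.91*a^2 - 4.88*a - 1.67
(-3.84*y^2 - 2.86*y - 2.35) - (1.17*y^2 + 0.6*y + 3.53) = -5.01*y^2 - 3.46*y - 5.88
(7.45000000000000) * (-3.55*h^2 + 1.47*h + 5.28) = -26.4475*h^2 + 10.9515*h + 39.336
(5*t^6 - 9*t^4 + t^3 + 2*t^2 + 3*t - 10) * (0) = 0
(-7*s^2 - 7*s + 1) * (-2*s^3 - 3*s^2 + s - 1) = 14*s^5 + 35*s^4 + 12*s^3 - 3*s^2 + 8*s - 1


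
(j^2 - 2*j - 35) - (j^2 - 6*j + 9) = 4*j - 44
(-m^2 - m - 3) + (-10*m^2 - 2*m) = -11*m^2 - 3*m - 3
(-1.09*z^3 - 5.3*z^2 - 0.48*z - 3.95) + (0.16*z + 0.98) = -1.09*z^3 - 5.3*z^2 - 0.32*z - 2.97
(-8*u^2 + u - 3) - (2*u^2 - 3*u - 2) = -10*u^2 + 4*u - 1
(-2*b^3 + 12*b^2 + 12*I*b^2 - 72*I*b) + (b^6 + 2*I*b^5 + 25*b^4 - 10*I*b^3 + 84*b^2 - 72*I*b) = b^6 + 2*I*b^5 + 25*b^4 - 2*b^3 - 10*I*b^3 + 96*b^2 + 12*I*b^2 - 144*I*b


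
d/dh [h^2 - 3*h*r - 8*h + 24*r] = 2*h - 3*r - 8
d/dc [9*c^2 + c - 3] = 18*c + 1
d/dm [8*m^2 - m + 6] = 16*m - 1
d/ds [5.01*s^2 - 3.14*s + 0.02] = 10.02*s - 3.14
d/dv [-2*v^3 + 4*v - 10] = 4 - 6*v^2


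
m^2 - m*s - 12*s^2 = (m - 4*s)*(m + 3*s)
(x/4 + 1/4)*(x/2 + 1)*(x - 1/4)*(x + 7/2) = x^4/8 + 25*x^3/32 + 87*x^2/64 + 31*x/64 - 7/32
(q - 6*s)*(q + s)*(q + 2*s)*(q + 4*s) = q^4 + q^3*s - 28*q^2*s^2 - 76*q*s^3 - 48*s^4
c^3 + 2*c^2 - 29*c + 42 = (c - 3)*(c - 2)*(c + 7)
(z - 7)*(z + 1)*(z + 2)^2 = z^4 - 2*z^3 - 27*z^2 - 52*z - 28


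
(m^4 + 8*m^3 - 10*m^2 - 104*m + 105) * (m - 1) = m^5 + 7*m^4 - 18*m^3 - 94*m^2 + 209*m - 105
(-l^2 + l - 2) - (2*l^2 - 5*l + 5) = -3*l^2 + 6*l - 7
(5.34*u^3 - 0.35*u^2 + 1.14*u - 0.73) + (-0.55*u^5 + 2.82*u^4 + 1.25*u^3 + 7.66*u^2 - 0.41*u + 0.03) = -0.55*u^5 + 2.82*u^4 + 6.59*u^3 + 7.31*u^2 + 0.73*u - 0.7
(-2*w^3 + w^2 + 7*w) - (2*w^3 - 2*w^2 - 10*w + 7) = -4*w^3 + 3*w^2 + 17*w - 7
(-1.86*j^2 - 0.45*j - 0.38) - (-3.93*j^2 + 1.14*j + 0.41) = 2.07*j^2 - 1.59*j - 0.79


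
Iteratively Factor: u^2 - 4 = (u + 2)*(u - 2)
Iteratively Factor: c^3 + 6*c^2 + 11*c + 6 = (c + 3)*(c^2 + 3*c + 2) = (c + 1)*(c + 3)*(c + 2)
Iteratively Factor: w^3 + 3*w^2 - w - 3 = (w - 1)*(w^2 + 4*w + 3) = (w - 1)*(w + 3)*(w + 1)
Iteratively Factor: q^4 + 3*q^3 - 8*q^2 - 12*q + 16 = (q + 4)*(q^3 - q^2 - 4*q + 4) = (q + 2)*(q + 4)*(q^2 - 3*q + 2) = (q - 1)*(q + 2)*(q + 4)*(q - 2)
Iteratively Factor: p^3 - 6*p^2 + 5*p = (p - 1)*(p^2 - 5*p) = p*(p - 1)*(p - 5)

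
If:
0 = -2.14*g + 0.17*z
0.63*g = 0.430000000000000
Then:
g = 0.68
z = 8.59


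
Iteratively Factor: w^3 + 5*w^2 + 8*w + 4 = (w + 2)*(w^2 + 3*w + 2) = (w + 1)*(w + 2)*(w + 2)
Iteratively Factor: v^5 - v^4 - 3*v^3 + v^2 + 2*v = (v - 1)*(v^4 - 3*v^2 - 2*v) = v*(v - 1)*(v^3 - 3*v - 2) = v*(v - 1)*(v + 1)*(v^2 - v - 2) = v*(v - 1)*(v + 1)^2*(v - 2)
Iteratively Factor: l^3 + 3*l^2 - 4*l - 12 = (l + 2)*(l^2 + l - 6) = (l + 2)*(l + 3)*(l - 2)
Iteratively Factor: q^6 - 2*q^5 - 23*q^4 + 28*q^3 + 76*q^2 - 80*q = (q)*(q^5 - 2*q^4 - 23*q^3 + 28*q^2 + 76*q - 80) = q*(q + 2)*(q^4 - 4*q^3 - 15*q^2 + 58*q - 40) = q*(q - 1)*(q + 2)*(q^3 - 3*q^2 - 18*q + 40) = q*(q - 5)*(q - 1)*(q + 2)*(q^2 + 2*q - 8) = q*(q - 5)*(q - 1)*(q + 2)*(q + 4)*(q - 2)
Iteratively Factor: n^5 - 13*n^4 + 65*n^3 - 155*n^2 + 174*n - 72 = (n - 4)*(n^4 - 9*n^3 + 29*n^2 - 39*n + 18) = (n - 4)*(n - 3)*(n^3 - 6*n^2 + 11*n - 6) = (n - 4)*(n - 3)*(n - 1)*(n^2 - 5*n + 6) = (n - 4)*(n - 3)^2*(n - 1)*(n - 2)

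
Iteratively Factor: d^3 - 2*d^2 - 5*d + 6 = (d - 3)*(d^2 + d - 2) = (d - 3)*(d + 2)*(d - 1)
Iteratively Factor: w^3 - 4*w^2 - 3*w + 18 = (w + 2)*(w^2 - 6*w + 9) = (w - 3)*(w + 2)*(w - 3)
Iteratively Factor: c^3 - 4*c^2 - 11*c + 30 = (c - 5)*(c^2 + c - 6) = (c - 5)*(c + 3)*(c - 2)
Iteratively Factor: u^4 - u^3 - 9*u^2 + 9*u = (u + 3)*(u^3 - 4*u^2 + 3*u) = (u - 3)*(u + 3)*(u^2 - u) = u*(u - 3)*(u + 3)*(u - 1)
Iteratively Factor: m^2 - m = (m)*(m - 1)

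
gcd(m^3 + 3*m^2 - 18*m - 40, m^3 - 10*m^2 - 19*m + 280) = m + 5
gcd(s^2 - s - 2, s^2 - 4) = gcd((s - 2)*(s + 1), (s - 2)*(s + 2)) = s - 2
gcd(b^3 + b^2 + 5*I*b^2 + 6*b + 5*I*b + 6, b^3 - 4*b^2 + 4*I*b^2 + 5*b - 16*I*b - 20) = b - I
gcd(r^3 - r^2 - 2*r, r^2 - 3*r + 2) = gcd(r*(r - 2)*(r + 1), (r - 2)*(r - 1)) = r - 2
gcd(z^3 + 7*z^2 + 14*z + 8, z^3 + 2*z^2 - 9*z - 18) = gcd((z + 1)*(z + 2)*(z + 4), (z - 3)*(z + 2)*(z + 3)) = z + 2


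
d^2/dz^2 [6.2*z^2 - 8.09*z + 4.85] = 12.4000000000000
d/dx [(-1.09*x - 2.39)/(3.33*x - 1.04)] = (30.277359*x - 9.455992)/(3.33*x - 1.04)^3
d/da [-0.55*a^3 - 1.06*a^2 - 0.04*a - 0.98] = -1.65*a^2 - 2.12*a - 0.04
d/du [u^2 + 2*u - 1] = 2*u + 2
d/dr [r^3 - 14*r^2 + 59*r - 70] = 3*r^2 - 28*r + 59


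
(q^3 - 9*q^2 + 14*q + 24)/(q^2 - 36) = (q^2 - 3*q - 4)/(q + 6)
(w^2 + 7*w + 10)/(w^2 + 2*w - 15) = (w + 2)/(w - 3)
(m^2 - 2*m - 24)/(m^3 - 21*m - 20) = (m - 6)/(m^2 - 4*m - 5)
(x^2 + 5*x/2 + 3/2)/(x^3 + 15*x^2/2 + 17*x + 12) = (x + 1)/(x^2 + 6*x + 8)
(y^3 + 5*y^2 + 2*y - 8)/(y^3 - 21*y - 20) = (y^2 + y - 2)/(y^2 - 4*y - 5)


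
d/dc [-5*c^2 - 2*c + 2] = -10*c - 2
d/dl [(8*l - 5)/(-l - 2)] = -21/(l + 2)^2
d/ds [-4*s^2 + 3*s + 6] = 3 - 8*s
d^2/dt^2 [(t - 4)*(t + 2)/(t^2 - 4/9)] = 36*(-81*t^3 - 918*t^2 - 108*t - 136)/(729*t^6 - 972*t^4 + 432*t^2 - 64)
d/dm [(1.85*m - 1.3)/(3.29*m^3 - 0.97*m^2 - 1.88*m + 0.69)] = (-12.173*m^3 + 14.6255*m^2 - 2.522*m - 1.1675)/(10.8241*m^6 - 6.3826*m^5 - 11.4295*m^4 + 8.1874*m^3 + 2.1958*m^2 - 2.5944*m + 0.4761)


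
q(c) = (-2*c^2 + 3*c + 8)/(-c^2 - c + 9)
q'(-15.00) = 0.04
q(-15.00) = 2.42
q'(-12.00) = 0.07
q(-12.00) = 2.57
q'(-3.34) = 112.33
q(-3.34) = -20.54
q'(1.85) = 1.09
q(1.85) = 1.80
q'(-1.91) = 1.73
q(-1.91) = -0.69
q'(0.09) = 0.42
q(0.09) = 0.93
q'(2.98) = 2.42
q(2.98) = 0.29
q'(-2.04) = 2.04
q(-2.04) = -0.94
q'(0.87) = 0.39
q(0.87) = 1.23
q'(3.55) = 0.53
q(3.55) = 0.92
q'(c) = (3 - 4*c)/(-c^2 - c + 9) + (2*c + 1)*(-2*c^2 + 3*c + 8)/(-c^2 - c + 9)^2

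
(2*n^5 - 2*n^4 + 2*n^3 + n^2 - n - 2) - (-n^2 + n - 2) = 2*n^5 - 2*n^4 + 2*n^3 + 2*n^2 - 2*n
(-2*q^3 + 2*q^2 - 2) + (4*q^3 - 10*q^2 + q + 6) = 2*q^3 - 8*q^2 + q + 4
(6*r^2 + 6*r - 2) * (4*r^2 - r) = 24*r^4 + 18*r^3 - 14*r^2 + 2*r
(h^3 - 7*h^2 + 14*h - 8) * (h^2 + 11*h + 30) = h^5 + 4*h^4 - 33*h^3 - 64*h^2 + 332*h - 240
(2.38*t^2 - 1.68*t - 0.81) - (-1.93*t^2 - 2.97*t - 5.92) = 4.31*t^2 + 1.29*t + 5.11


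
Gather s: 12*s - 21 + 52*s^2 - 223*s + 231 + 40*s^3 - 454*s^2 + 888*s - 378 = 40*s^3 - 402*s^2 + 677*s - 168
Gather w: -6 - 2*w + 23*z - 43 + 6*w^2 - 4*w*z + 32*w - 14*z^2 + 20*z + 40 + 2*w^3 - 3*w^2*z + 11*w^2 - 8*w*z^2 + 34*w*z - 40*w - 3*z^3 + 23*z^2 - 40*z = 2*w^3 + w^2*(17 - 3*z) + w*(-8*z^2 + 30*z - 10) - 3*z^3 + 9*z^2 + 3*z - 9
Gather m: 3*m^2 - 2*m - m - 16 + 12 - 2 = 3*m^2 - 3*m - 6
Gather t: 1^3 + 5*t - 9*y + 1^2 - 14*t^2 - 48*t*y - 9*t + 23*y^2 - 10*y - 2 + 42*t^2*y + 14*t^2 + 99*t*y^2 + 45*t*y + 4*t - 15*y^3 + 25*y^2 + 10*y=42*t^2*y + t*(99*y^2 - 3*y) - 15*y^3 + 48*y^2 - 9*y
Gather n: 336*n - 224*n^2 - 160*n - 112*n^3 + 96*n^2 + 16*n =-112*n^3 - 128*n^2 + 192*n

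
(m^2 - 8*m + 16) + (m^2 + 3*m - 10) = 2*m^2 - 5*m + 6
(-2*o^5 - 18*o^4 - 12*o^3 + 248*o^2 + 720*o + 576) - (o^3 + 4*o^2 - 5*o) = -2*o^5 - 18*o^4 - 13*o^3 + 244*o^2 + 725*o + 576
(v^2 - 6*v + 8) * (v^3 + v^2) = v^5 - 5*v^4 + 2*v^3 + 8*v^2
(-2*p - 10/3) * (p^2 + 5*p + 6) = -2*p^3 - 40*p^2/3 - 86*p/3 - 20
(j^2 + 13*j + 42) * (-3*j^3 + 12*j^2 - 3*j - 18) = -3*j^5 - 27*j^4 + 27*j^3 + 447*j^2 - 360*j - 756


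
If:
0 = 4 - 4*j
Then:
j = 1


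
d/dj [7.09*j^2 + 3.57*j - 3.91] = 14.18*j + 3.57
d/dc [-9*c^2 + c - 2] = 1 - 18*c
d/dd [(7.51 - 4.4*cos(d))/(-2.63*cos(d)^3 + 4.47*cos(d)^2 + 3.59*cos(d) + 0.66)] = (23.144*cos(d)^3 - 78.9219*cos(d)^2 + 67.1394*cos(d) + 29.8649)*sin(d)/(6.9169*cos(d)^6 - 23.5122*cos(d)^5 + 1.0975*cos(d)^4 + 28.623*cos(d)^3 + 18.7885*cos(d)^2 + 4.7388*cos(d) + 0.4356)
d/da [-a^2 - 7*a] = -2*a - 7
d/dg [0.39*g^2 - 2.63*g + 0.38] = 0.78*g - 2.63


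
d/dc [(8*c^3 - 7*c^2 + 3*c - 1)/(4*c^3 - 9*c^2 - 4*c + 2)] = (-44*c^4 - 88*c^3 + 115*c^2 - 46*c + 2)/(16*c^6 - 72*c^5 + 49*c^4 + 88*c^3 - 20*c^2 - 16*c + 4)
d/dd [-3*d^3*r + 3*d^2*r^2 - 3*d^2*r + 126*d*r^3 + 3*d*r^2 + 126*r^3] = 3*r*(-3*d^2 + 2*d*r - 2*d + 42*r^2 + r)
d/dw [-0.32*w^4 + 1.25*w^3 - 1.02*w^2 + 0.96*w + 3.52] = -1.28*w^3 + 3.75*w^2 - 2.04*w + 0.96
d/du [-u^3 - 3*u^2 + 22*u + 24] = -3*u^2 - 6*u + 22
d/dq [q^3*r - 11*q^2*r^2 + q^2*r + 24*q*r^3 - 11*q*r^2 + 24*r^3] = r*(3*q^2 - 22*q*r + 2*q + 24*r^2 - 11*r)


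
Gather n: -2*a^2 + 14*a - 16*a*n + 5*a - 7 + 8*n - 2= -2*a^2 + 19*a + n*(8 - 16*a) - 9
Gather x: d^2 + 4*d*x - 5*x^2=d^2 + 4*d*x - 5*x^2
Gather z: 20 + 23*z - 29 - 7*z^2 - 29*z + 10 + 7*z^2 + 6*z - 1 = 0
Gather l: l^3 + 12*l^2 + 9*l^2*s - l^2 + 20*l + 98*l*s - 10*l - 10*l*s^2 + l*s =l^3 + l^2*(9*s + 11) + l*(-10*s^2 + 99*s + 10)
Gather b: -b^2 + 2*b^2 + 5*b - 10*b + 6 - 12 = b^2 - 5*b - 6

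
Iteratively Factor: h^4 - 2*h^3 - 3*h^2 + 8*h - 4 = (h - 1)*(h^3 - h^2 - 4*h + 4) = (h - 1)^2*(h^2 - 4) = (h - 2)*(h - 1)^2*(h + 2)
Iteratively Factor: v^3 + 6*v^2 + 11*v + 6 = (v + 2)*(v^2 + 4*v + 3) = (v + 1)*(v + 2)*(v + 3)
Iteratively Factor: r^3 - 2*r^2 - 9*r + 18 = (r - 2)*(r^2 - 9) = (r - 3)*(r - 2)*(r + 3)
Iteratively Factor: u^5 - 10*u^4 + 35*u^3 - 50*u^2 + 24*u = (u - 4)*(u^4 - 6*u^3 + 11*u^2 - 6*u) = (u - 4)*(u - 2)*(u^3 - 4*u^2 + 3*u) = u*(u - 4)*(u - 2)*(u^2 - 4*u + 3) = u*(u - 4)*(u - 2)*(u - 1)*(u - 3)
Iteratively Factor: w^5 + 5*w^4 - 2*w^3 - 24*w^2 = (w)*(w^4 + 5*w^3 - 2*w^2 - 24*w) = w*(w + 4)*(w^3 + w^2 - 6*w) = w^2*(w + 4)*(w^2 + w - 6) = w^2*(w - 2)*(w + 4)*(w + 3)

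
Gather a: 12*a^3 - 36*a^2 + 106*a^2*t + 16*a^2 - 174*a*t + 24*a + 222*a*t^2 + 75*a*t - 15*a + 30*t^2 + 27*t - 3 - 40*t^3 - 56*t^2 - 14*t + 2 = 12*a^3 + a^2*(106*t - 20) + a*(222*t^2 - 99*t + 9) - 40*t^3 - 26*t^2 + 13*t - 1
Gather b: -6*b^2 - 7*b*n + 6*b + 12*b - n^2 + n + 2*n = -6*b^2 + b*(18 - 7*n) - n^2 + 3*n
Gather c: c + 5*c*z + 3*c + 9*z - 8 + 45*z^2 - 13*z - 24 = c*(5*z + 4) + 45*z^2 - 4*z - 32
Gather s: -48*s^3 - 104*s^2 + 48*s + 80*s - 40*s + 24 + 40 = -48*s^3 - 104*s^2 + 88*s + 64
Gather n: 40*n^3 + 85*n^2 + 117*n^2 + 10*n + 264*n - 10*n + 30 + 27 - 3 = 40*n^3 + 202*n^2 + 264*n + 54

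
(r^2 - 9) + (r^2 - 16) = 2*r^2 - 25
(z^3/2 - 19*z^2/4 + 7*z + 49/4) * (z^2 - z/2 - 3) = z^5/2 - 5*z^4 + 63*z^3/8 + 23*z^2 - 217*z/8 - 147/4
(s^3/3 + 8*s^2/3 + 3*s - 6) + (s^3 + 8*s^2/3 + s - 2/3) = 4*s^3/3 + 16*s^2/3 + 4*s - 20/3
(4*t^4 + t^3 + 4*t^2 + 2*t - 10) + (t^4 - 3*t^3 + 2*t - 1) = 5*t^4 - 2*t^3 + 4*t^2 + 4*t - 11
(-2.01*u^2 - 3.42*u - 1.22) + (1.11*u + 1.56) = -2.01*u^2 - 2.31*u + 0.34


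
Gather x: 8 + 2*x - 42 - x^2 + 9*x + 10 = -x^2 + 11*x - 24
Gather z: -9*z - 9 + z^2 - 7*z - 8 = z^2 - 16*z - 17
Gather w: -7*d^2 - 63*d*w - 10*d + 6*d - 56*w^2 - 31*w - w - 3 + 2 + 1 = -7*d^2 - 4*d - 56*w^2 + w*(-63*d - 32)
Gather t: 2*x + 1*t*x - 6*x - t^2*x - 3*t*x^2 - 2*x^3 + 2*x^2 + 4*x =-t^2*x + t*(-3*x^2 + x) - 2*x^3 + 2*x^2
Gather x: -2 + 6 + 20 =24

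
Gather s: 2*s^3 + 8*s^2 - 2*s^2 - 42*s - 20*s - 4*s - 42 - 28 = 2*s^3 + 6*s^2 - 66*s - 70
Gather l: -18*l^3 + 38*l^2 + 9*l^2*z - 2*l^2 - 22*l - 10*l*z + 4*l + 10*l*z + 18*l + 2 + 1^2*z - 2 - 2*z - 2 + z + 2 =-18*l^3 + l^2*(9*z + 36)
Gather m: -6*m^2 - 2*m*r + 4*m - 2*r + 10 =-6*m^2 + m*(4 - 2*r) - 2*r + 10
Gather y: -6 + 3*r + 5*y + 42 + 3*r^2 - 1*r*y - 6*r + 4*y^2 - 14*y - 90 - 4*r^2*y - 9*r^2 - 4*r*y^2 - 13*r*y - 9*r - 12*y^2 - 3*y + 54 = -6*r^2 - 12*r + y^2*(-4*r - 8) + y*(-4*r^2 - 14*r - 12)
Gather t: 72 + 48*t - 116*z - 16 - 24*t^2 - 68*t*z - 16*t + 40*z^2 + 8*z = -24*t^2 + t*(32 - 68*z) + 40*z^2 - 108*z + 56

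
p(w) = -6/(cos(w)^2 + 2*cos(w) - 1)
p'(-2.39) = 0.59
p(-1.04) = -22.33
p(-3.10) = 3.00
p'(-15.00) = 0.50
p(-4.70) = 5.86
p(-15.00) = 3.09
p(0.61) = -4.58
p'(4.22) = 1.88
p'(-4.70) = -11.29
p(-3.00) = 3.00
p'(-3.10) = 0.00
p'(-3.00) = 0.00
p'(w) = -6*(2*sin(w)*cos(w) + 2*sin(w))/(cos(w)^2 + 2*cos(w) - 1)^2 = -12*(cos(w) + 1)*sin(w)/(sin(w)^2 - 2*cos(w))^2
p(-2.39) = 3.11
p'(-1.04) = 215.90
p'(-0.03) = 0.18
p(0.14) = -3.06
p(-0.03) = -3.00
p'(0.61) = -7.28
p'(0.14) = -0.87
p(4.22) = 3.48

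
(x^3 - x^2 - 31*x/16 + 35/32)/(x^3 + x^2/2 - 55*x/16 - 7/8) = (8*x^2 + 6*x - 5)/(2*(4*x^2 + 9*x + 2))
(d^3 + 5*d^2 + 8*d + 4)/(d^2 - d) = (d^3 + 5*d^2 + 8*d + 4)/(d*(d - 1))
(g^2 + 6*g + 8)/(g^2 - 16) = (g + 2)/(g - 4)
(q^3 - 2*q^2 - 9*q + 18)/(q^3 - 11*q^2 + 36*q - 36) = (q + 3)/(q - 6)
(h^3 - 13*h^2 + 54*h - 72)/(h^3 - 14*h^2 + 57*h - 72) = (h^2 - 10*h + 24)/(h^2 - 11*h + 24)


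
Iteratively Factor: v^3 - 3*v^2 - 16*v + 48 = (v - 4)*(v^2 + v - 12) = (v - 4)*(v - 3)*(v + 4)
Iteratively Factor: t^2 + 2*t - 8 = (t - 2)*(t + 4)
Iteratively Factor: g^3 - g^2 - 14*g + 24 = (g - 2)*(g^2 + g - 12) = (g - 2)*(g + 4)*(g - 3)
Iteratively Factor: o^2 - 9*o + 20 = (o - 4)*(o - 5)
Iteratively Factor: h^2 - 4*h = (h)*(h - 4)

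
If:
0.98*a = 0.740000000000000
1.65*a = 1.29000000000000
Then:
No Solution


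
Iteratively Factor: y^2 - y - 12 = (y - 4)*(y + 3)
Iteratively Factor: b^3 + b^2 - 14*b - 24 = (b + 2)*(b^2 - b - 12) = (b + 2)*(b + 3)*(b - 4)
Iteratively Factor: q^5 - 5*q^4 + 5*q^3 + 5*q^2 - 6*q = (q + 1)*(q^4 - 6*q^3 + 11*q^2 - 6*q) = (q - 3)*(q + 1)*(q^3 - 3*q^2 + 2*q) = (q - 3)*(q - 2)*(q + 1)*(q^2 - q) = (q - 3)*(q - 2)*(q - 1)*(q + 1)*(q)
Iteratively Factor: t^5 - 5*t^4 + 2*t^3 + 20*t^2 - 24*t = (t)*(t^4 - 5*t^3 + 2*t^2 + 20*t - 24) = t*(t + 2)*(t^3 - 7*t^2 + 16*t - 12) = t*(t - 3)*(t + 2)*(t^2 - 4*t + 4) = t*(t - 3)*(t - 2)*(t + 2)*(t - 2)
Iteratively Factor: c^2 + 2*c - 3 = (c - 1)*(c + 3)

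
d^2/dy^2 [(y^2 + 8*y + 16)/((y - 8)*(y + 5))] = 2*(11*y^3 + 168*y^2 + 816*y + 1424)/(y^6 - 9*y^5 - 93*y^4 + 693*y^3 + 3720*y^2 - 14400*y - 64000)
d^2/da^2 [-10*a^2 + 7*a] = -20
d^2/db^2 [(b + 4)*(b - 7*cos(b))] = (7*b + 28)*cos(b) + 14*sin(b) + 2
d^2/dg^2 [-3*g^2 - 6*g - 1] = -6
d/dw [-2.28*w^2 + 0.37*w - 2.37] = 0.37 - 4.56*w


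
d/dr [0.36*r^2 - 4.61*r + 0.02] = 0.72*r - 4.61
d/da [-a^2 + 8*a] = 8 - 2*a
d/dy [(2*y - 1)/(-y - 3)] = -7/(y + 3)^2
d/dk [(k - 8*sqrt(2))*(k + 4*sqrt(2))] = 2*k - 4*sqrt(2)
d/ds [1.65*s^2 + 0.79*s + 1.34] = 3.3*s + 0.79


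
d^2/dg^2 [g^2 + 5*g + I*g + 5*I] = 2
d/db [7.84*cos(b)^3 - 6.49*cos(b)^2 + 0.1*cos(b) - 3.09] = (-23.52*cos(b)^2 + 12.98*cos(b) - 0.1)*sin(b)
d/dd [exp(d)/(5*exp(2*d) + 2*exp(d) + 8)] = (8 - 5*exp(2*d))*exp(d)/(25*exp(4*d) + 20*exp(3*d) + 84*exp(2*d) + 32*exp(d) + 64)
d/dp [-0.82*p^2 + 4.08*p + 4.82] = 4.08 - 1.64*p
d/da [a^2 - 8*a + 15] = 2*a - 8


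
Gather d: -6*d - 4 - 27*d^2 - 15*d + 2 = -27*d^2 - 21*d - 2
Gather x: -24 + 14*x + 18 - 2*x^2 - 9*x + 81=-2*x^2 + 5*x + 75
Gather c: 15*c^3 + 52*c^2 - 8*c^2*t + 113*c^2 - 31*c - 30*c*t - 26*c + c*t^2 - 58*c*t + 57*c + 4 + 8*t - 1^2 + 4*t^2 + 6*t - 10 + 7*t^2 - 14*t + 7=15*c^3 + c^2*(165 - 8*t) + c*(t^2 - 88*t) + 11*t^2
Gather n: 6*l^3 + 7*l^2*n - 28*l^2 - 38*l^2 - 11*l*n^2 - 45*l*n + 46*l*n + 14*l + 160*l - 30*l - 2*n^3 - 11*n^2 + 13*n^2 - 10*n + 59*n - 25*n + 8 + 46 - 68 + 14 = 6*l^3 - 66*l^2 + 144*l - 2*n^3 + n^2*(2 - 11*l) + n*(7*l^2 + l + 24)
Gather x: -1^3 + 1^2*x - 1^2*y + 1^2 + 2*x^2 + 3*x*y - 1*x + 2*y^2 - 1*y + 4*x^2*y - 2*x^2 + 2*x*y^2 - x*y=4*x^2*y + x*(2*y^2 + 2*y) + 2*y^2 - 2*y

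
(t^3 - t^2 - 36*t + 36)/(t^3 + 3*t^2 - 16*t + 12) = (t - 6)/(t - 2)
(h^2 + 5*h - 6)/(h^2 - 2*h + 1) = (h + 6)/(h - 1)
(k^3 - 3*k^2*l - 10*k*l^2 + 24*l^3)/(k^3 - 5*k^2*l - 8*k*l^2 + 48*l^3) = (k - 2*l)/(k - 4*l)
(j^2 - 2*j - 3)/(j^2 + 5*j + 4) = (j - 3)/(j + 4)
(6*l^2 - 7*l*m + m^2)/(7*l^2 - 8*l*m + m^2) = (6*l - m)/(7*l - m)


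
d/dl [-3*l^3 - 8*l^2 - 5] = l*(-9*l - 16)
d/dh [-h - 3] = -1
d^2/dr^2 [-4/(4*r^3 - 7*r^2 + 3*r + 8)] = 8*((12*r - 7)*(4*r^3 - 7*r^2 + 3*r + 8) - (12*r^2 - 14*r + 3)^2)/(4*r^3 - 7*r^2 + 3*r + 8)^3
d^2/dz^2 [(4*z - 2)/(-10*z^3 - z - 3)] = 4*(-(2*z - 1)*(30*z^2 + 1)^2 + 2*(30*z^2 + 15*z*(2*z - 1) + 1)*(10*z^3 + z + 3))/(10*z^3 + z + 3)^3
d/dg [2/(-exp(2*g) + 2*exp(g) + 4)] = 4*(exp(g) - 1)*exp(g)/(-exp(2*g) + 2*exp(g) + 4)^2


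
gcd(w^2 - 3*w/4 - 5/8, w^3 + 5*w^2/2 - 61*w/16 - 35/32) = w - 5/4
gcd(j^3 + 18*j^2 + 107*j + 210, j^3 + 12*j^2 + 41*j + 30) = j^2 + 11*j + 30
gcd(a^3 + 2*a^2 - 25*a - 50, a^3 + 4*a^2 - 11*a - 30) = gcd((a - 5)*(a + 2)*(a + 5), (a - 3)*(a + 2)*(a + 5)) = a^2 + 7*a + 10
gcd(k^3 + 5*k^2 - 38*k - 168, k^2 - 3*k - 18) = k - 6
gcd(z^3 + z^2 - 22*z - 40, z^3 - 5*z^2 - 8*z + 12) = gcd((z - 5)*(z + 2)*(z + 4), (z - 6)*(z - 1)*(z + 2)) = z + 2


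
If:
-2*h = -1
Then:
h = 1/2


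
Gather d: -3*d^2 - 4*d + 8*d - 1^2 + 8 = -3*d^2 + 4*d + 7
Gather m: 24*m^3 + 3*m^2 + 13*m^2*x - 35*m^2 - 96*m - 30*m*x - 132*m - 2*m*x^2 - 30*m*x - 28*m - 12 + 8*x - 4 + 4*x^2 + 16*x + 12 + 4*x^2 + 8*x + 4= 24*m^3 + m^2*(13*x - 32) + m*(-2*x^2 - 60*x - 256) + 8*x^2 + 32*x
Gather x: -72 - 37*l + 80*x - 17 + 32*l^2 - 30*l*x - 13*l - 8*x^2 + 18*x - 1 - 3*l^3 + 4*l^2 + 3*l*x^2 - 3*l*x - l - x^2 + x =-3*l^3 + 36*l^2 - 51*l + x^2*(3*l - 9) + x*(99 - 33*l) - 90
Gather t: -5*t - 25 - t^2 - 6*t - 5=-t^2 - 11*t - 30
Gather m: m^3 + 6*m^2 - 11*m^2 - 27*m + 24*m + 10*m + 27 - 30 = m^3 - 5*m^2 + 7*m - 3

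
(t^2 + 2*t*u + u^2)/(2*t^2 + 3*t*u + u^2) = (t + u)/(2*t + u)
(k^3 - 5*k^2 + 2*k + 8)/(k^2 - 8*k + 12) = (k^2 - 3*k - 4)/(k - 6)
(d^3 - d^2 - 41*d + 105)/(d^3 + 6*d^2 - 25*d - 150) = (d^2 + 4*d - 21)/(d^2 + 11*d + 30)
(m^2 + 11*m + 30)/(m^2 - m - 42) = (m + 5)/(m - 7)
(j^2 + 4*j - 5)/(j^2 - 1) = (j + 5)/(j + 1)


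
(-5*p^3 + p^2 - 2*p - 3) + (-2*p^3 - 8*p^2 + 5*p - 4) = -7*p^3 - 7*p^2 + 3*p - 7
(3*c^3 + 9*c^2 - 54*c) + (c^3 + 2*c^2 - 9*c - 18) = 4*c^3 + 11*c^2 - 63*c - 18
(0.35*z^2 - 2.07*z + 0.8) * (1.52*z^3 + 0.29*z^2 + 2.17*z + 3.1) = 0.532*z^5 - 3.0449*z^4 + 1.3752*z^3 - 3.1749*z^2 - 4.681*z + 2.48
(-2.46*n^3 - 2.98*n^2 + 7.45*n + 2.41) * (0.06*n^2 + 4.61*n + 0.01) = -0.1476*n^5 - 11.5194*n^4 - 13.3154*n^3 + 34.4593*n^2 + 11.1846*n + 0.0241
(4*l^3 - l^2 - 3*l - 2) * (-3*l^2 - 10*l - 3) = -12*l^5 - 37*l^4 + 7*l^3 + 39*l^2 + 29*l + 6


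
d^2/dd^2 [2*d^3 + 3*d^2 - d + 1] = 12*d + 6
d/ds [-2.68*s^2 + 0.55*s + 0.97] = 0.55 - 5.36*s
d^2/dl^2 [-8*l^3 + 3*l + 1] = -48*l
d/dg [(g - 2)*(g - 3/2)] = 2*g - 7/2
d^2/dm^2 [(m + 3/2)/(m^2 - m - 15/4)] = 16/(8*m^3 - 60*m^2 + 150*m - 125)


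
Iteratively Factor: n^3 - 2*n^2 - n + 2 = (n - 2)*(n^2 - 1) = (n - 2)*(n - 1)*(n + 1)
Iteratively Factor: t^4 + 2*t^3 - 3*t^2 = (t - 1)*(t^3 + 3*t^2) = t*(t - 1)*(t^2 + 3*t) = t^2*(t - 1)*(t + 3)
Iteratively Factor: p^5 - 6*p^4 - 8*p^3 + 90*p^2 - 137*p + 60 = (p + 4)*(p^4 - 10*p^3 + 32*p^2 - 38*p + 15) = (p - 5)*(p + 4)*(p^3 - 5*p^2 + 7*p - 3) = (p - 5)*(p - 1)*(p + 4)*(p^2 - 4*p + 3) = (p - 5)*(p - 1)^2*(p + 4)*(p - 3)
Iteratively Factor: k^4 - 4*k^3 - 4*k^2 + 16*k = (k + 2)*(k^3 - 6*k^2 + 8*k) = k*(k + 2)*(k^2 - 6*k + 8) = k*(k - 4)*(k + 2)*(k - 2)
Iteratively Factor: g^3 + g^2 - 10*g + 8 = (g + 4)*(g^2 - 3*g + 2) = (g - 2)*(g + 4)*(g - 1)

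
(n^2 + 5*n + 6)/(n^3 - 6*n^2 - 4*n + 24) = (n + 3)/(n^2 - 8*n + 12)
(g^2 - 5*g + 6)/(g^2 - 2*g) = (g - 3)/g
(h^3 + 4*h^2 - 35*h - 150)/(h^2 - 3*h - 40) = (h^2 - h - 30)/(h - 8)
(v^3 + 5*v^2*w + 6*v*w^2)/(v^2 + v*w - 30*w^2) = v*(v^2 + 5*v*w + 6*w^2)/(v^2 + v*w - 30*w^2)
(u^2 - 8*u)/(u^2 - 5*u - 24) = u/(u + 3)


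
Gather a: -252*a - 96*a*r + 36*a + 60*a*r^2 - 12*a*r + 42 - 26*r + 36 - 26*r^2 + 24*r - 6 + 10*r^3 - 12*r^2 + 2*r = a*(60*r^2 - 108*r - 216) + 10*r^3 - 38*r^2 + 72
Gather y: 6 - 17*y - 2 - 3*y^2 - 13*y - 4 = -3*y^2 - 30*y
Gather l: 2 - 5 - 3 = -6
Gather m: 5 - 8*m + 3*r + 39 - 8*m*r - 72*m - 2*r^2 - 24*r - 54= m*(-8*r - 80) - 2*r^2 - 21*r - 10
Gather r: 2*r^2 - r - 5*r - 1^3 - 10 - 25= 2*r^2 - 6*r - 36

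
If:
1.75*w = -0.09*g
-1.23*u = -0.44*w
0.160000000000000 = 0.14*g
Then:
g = 1.14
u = -0.02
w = -0.06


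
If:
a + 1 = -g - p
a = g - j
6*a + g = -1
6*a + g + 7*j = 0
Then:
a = -8/49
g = -1/49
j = 1/7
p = -40/49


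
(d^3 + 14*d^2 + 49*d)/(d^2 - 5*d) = (d^2 + 14*d + 49)/(d - 5)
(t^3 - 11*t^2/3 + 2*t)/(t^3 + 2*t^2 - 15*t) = (t - 2/3)/(t + 5)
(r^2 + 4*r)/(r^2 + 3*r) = (r + 4)/(r + 3)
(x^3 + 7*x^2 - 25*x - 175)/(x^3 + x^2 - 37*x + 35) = (x + 5)/(x - 1)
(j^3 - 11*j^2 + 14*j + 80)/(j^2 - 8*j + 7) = (j^3 - 11*j^2 + 14*j + 80)/(j^2 - 8*j + 7)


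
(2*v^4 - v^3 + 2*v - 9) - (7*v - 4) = 2*v^4 - v^3 - 5*v - 5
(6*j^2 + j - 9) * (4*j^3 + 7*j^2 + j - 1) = 24*j^5 + 46*j^4 - 23*j^3 - 68*j^2 - 10*j + 9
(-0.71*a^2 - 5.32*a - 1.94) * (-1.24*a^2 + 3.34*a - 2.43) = 0.8804*a^4 + 4.2254*a^3 - 13.6379*a^2 + 6.448*a + 4.7142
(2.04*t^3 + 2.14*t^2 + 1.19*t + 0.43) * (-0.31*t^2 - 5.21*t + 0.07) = -0.6324*t^5 - 11.2918*t^4 - 11.3755*t^3 - 6.1834*t^2 - 2.157*t + 0.0301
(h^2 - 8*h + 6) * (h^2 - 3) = h^4 - 8*h^3 + 3*h^2 + 24*h - 18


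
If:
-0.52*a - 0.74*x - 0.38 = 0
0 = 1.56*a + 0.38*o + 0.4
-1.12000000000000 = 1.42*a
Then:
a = -0.79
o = 2.19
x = 0.04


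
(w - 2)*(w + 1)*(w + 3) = w^3 + 2*w^2 - 5*w - 6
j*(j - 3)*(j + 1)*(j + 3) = j^4 + j^3 - 9*j^2 - 9*j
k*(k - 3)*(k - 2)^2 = k^4 - 7*k^3 + 16*k^2 - 12*k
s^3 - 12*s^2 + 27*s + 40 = (s - 8)*(s - 5)*(s + 1)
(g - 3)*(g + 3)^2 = g^3 + 3*g^2 - 9*g - 27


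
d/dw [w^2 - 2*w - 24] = 2*w - 2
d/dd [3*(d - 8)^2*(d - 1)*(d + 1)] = 12*d^3 - 144*d^2 + 378*d + 48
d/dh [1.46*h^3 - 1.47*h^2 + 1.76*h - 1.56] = 4.38*h^2 - 2.94*h + 1.76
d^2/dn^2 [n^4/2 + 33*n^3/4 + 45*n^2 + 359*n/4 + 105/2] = 6*n^2 + 99*n/2 + 90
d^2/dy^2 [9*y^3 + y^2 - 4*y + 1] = 54*y + 2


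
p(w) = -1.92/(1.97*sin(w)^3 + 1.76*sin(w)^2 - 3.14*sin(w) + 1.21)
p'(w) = -1.92*(-5.91*sin(w)^2*cos(w) - 3.52*sin(w)*cos(w) + 3.14*cos(w))/(1.97*sin(w)^3 + 1.76*sin(w)^2 - 3.14*sin(w) + 1.21)^2 = (11.3472*sin(w)^2 + 6.7584*sin(w) - 6.0288)*cos(w)/(1.97*sin(w)^3 + 1.76*sin(w)^2 - 3.14*sin(w) + 1.21)^2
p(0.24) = -3.26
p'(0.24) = -10.57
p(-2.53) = -0.60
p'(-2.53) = 0.49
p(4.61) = -0.46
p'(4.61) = 0.01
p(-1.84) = -0.47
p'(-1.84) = 0.03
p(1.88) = -1.26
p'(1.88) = -1.41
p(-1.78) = -0.47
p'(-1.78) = 0.02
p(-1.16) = -0.47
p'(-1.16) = -0.07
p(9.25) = -2.64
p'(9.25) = 8.39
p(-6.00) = -3.74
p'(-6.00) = -11.87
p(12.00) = -0.62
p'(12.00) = -0.56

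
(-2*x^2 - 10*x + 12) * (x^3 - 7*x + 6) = -2*x^5 - 10*x^4 + 26*x^3 + 58*x^2 - 144*x + 72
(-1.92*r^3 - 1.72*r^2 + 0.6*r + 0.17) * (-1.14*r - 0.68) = 2.1888*r^4 + 3.2664*r^3 + 0.4856*r^2 - 0.6018*r - 0.1156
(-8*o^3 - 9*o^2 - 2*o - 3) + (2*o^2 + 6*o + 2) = -8*o^3 - 7*o^2 + 4*o - 1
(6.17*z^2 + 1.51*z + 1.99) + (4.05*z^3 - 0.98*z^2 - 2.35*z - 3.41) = 4.05*z^3 + 5.19*z^2 - 0.84*z - 1.42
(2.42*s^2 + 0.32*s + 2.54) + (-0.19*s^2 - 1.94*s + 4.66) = 2.23*s^2 - 1.62*s + 7.2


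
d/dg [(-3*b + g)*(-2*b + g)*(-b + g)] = 11*b^2 - 12*b*g + 3*g^2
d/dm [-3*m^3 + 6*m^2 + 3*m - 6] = -9*m^2 + 12*m + 3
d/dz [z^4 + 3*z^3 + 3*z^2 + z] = 4*z^3 + 9*z^2 + 6*z + 1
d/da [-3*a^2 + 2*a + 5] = 2 - 6*a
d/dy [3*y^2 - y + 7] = 6*y - 1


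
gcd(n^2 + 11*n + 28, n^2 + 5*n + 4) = n + 4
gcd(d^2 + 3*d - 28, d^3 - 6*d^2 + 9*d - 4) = d - 4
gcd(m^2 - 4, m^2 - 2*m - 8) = m + 2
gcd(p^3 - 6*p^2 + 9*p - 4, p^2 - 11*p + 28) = p - 4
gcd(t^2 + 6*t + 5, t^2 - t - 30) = t + 5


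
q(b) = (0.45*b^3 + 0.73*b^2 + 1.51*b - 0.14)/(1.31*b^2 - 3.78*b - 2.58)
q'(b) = (3.78 - 2.62*b)*(0.45*b^3 + 0.73*b^2 + 1.51*b - 0.14)/(1.31*b^2 - 3.78*b - 2.58)^2 + (1.35*b^2 + 1.46*b + 1.51)/(1.31*b^2 - 3.78*b - 2.58) = (0.5895*b^4 - 3.402*b^3 - 8.2205*b^2 - 3.4*b - 4.425)/(1.7161*b^4 - 9.9036*b^3 + 7.5288*b^2 + 19.5048*b + 6.6564)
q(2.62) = -4.85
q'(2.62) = -8.46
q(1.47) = -0.96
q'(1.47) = -1.25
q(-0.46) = 1.28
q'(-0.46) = -13.34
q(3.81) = 20.20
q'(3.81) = -48.48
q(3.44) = -394.31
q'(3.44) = -25692.65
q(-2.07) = -0.38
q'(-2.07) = 0.07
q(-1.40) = -0.39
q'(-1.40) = -0.15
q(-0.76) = -1.01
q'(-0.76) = -4.45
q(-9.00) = -2.05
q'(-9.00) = 0.30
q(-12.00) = -2.98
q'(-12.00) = 0.32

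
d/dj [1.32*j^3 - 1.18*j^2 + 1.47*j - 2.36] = 3.96*j^2 - 2.36*j + 1.47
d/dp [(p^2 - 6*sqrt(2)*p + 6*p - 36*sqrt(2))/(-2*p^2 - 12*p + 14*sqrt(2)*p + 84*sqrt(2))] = sqrt(2)/(2*(p^2 - 14*sqrt(2)*p + 98))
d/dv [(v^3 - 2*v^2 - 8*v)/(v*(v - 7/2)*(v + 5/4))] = 16*(-v^2 + 29*v - 37)/(64*v^4 - 288*v^3 - 236*v^2 + 1260*v + 1225)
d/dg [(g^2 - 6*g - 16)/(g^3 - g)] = (-g^4 + 12*g^3 + 47*g^2 - 16)/(g^6 - 2*g^4 + g^2)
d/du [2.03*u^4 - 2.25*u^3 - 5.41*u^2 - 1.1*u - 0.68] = 8.12*u^3 - 6.75*u^2 - 10.82*u - 1.1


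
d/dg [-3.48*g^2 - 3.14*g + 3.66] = -6.96*g - 3.14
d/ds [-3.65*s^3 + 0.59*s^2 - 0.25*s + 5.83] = -10.95*s^2 + 1.18*s - 0.25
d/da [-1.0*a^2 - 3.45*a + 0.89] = -2.0*a - 3.45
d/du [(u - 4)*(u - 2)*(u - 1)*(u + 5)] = 4*u^3 - 6*u^2 - 42*u + 62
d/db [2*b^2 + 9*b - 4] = 4*b + 9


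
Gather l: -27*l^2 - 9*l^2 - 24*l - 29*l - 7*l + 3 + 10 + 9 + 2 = -36*l^2 - 60*l + 24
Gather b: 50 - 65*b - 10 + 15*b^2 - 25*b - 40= 15*b^2 - 90*b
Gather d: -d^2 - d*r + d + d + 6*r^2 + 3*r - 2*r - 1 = -d^2 + d*(2 - r) + 6*r^2 + r - 1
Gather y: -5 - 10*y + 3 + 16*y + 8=6*y + 6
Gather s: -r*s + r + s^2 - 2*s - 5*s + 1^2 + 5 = r + s^2 + s*(-r - 7) + 6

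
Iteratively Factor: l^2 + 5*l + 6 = (l + 3)*(l + 2)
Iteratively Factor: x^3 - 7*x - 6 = (x - 3)*(x^2 + 3*x + 2) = (x - 3)*(x + 1)*(x + 2)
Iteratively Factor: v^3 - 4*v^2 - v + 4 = (v - 4)*(v^2 - 1) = (v - 4)*(v - 1)*(v + 1)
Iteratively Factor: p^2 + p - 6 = (p - 2)*(p + 3)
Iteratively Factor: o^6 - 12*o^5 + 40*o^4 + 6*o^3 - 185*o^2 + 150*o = (o - 1)*(o^5 - 11*o^4 + 29*o^3 + 35*o^2 - 150*o) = (o - 1)*(o + 2)*(o^4 - 13*o^3 + 55*o^2 - 75*o) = (o - 5)*(o - 1)*(o + 2)*(o^3 - 8*o^2 + 15*o) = (o - 5)*(o - 3)*(o - 1)*(o + 2)*(o^2 - 5*o) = (o - 5)^2*(o - 3)*(o - 1)*(o + 2)*(o)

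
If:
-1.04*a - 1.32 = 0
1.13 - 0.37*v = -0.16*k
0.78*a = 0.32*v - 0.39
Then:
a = -1.27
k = -11.40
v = -1.88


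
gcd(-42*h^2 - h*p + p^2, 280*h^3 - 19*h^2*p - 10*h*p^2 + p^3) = -7*h + p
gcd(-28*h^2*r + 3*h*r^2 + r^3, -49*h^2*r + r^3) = 7*h*r + r^2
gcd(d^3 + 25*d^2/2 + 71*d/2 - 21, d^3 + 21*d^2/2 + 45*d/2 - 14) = d^2 + 13*d/2 - 7/2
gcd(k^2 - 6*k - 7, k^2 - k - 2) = k + 1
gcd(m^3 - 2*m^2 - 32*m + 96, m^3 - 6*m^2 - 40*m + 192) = m^2 + 2*m - 24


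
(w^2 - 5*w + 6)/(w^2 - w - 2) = (w - 3)/(w + 1)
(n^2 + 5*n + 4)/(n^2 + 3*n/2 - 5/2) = 2*(n^2 + 5*n + 4)/(2*n^2 + 3*n - 5)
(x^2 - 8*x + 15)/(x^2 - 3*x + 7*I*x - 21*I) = (x - 5)/(x + 7*I)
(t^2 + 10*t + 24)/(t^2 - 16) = (t + 6)/(t - 4)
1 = 1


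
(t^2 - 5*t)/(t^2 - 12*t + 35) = t/(t - 7)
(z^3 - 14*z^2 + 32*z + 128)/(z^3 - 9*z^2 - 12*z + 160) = (z^2 - 6*z - 16)/(z^2 - z - 20)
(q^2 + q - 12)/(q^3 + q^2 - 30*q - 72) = (q - 3)/(q^2 - 3*q - 18)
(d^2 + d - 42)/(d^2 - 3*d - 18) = (d + 7)/(d + 3)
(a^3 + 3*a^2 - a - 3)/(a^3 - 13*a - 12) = (a - 1)/(a - 4)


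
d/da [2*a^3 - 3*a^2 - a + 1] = 6*a^2 - 6*a - 1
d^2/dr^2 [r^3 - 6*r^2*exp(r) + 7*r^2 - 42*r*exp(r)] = -6*r^2*exp(r) - 66*r*exp(r) + 6*r - 96*exp(r) + 14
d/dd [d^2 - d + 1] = 2*d - 1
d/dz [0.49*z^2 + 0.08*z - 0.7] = 0.98*z + 0.08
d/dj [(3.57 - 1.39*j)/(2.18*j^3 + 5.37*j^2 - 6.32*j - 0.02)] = (6.0604*j^3 - 15.8835*j^2 - 38.3418*j + 22.5902)/(4.7524*j^6 + 23.4132*j^5 + 1.2817*j^4 - 67.964*j^3 + 39.7276*j^2 + 0.2528*j + 0.0004)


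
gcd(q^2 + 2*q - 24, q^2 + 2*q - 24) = q^2 + 2*q - 24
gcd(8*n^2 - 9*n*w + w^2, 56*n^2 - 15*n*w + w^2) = -8*n + w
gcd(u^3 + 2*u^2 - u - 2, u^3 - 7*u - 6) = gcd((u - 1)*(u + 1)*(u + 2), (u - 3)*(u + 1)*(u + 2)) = u^2 + 3*u + 2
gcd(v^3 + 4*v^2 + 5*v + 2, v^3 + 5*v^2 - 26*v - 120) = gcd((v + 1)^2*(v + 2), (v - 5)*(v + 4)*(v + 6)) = 1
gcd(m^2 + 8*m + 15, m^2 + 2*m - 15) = m + 5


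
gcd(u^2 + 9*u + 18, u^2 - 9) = u + 3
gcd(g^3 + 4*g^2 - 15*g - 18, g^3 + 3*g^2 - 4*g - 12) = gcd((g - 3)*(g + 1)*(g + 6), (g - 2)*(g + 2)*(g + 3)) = 1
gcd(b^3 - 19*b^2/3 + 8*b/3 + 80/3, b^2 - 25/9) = b + 5/3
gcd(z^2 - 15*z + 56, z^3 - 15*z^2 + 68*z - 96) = z - 8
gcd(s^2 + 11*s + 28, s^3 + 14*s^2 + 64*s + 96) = s + 4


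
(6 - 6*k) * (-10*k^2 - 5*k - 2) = 60*k^3 - 30*k^2 - 18*k - 12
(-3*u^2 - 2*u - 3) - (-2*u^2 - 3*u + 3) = -u^2 + u - 6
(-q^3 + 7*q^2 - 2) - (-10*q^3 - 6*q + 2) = 9*q^3 + 7*q^2 + 6*q - 4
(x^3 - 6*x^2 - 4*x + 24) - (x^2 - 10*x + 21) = x^3 - 7*x^2 + 6*x + 3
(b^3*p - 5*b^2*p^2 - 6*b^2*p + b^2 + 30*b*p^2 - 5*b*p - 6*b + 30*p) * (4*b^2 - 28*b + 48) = 4*b^5*p - 20*b^4*p^2 - 52*b^4*p + 4*b^4 + 260*b^3*p^2 + 196*b^3*p - 52*b^3 - 1080*b^2*p^2 - 28*b^2*p + 216*b^2 + 1440*b*p^2 - 1080*b*p - 288*b + 1440*p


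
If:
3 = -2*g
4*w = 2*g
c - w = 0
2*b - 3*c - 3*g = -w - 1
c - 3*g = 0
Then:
No Solution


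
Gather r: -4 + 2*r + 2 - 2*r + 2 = 0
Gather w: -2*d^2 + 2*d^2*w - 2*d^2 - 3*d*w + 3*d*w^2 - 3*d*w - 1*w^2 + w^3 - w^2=-4*d^2 + w^3 + w^2*(3*d - 2) + w*(2*d^2 - 6*d)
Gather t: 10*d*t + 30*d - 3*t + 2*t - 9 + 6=30*d + t*(10*d - 1) - 3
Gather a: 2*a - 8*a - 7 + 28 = 21 - 6*a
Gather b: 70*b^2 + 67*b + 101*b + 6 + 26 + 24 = 70*b^2 + 168*b + 56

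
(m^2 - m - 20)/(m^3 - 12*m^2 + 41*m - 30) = (m + 4)/(m^2 - 7*m + 6)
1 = 1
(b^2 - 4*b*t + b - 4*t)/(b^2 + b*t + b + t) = (b - 4*t)/(b + t)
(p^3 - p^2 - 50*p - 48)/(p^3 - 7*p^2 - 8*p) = (p + 6)/p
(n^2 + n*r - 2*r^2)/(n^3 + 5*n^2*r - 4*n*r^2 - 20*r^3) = (-n + r)/(-n^2 - 3*n*r + 10*r^2)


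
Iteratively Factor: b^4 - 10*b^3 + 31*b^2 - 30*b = (b - 2)*(b^3 - 8*b^2 + 15*b) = (b - 5)*(b - 2)*(b^2 - 3*b) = b*(b - 5)*(b - 2)*(b - 3)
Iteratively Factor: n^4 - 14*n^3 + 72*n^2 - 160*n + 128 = (n - 4)*(n^3 - 10*n^2 + 32*n - 32) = (n - 4)^2*(n^2 - 6*n + 8) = (n - 4)^2*(n - 2)*(n - 4)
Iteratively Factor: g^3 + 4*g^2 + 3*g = (g + 3)*(g^2 + g) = (g + 1)*(g + 3)*(g)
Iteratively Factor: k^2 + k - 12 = (k + 4)*(k - 3)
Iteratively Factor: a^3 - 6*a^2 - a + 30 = (a + 2)*(a^2 - 8*a + 15) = (a - 3)*(a + 2)*(a - 5)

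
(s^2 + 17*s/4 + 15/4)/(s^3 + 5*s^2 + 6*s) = (s + 5/4)/(s*(s + 2))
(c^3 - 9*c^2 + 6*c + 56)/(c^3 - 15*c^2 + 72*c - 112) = (c + 2)/(c - 4)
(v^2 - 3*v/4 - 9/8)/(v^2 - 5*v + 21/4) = (4*v + 3)/(2*(2*v - 7))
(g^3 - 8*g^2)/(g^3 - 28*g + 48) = g^2*(g - 8)/(g^3 - 28*g + 48)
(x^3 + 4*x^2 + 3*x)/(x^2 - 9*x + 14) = x*(x^2 + 4*x + 3)/(x^2 - 9*x + 14)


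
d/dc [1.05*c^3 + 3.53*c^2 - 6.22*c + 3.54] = 3.15*c^2 + 7.06*c - 6.22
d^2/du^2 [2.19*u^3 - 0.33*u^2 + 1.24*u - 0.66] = 13.14*u - 0.66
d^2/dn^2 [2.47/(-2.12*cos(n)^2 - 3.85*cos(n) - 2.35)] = (44.404672*(1 - cos(n)^2)^2 + 60.48042*cos(n)^3 + 9.59175100000003*cos(n)^2 - 143.308165*cos(n) - 93.016742)/(2.12*cos(n)^2 + 3.85*cos(n) + 2.35)^3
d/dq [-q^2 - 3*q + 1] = -2*q - 3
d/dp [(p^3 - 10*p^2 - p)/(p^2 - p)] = (p^2 - 2*p + 11)/(p^2 - 2*p + 1)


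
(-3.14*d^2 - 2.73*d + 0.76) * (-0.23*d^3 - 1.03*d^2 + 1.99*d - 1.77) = 0.7222*d^5 + 3.8621*d^4 - 3.6115*d^3 - 0.657699999999999*d^2 + 6.3445*d - 1.3452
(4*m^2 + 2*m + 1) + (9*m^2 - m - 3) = 13*m^2 + m - 2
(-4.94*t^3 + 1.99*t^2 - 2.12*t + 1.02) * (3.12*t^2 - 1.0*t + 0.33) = -15.4128*t^5 + 11.1488*t^4 - 10.2346*t^3 + 5.9591*t^2 - 1.7196*t + 0.3366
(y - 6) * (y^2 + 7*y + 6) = y^3 + y^2 - 36*y - 36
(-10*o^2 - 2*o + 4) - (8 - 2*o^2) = -8*o^2 - 2*o - 4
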